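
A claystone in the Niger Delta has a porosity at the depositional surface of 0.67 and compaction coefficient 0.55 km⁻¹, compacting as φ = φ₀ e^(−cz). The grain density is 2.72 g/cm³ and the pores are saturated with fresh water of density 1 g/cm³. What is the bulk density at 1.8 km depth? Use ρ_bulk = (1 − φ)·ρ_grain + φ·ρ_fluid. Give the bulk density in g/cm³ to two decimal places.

2.29 g/cm³

Porosity at depth: φ = 0.67·exp(−0.55×1.8) = 0.67×0.3716 = 0.2490
Bulk density: ρ_b = (1−φ)ρ_g + φ·ρ_f = 0.7510×2.72 + 0.2490×1
       = 2.043 + 0.249 = 2.292 g/cm³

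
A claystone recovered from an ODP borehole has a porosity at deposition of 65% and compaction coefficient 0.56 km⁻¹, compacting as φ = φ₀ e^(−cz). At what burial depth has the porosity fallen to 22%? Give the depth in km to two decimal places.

Invert Athy's law: z = ln(φ₀/φ) / c
z = ln(0.65/0.22) / 0.56 = ln(2.955) / 0.56 = 1.0833 / 0.56 = 1.935 km

1.93 km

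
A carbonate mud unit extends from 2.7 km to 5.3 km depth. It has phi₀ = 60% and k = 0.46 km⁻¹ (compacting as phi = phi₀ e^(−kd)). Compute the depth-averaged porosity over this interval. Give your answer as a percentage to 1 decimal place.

⟨phi⟩ = (1/(d₂−d₁)) ∫ phi₀ e^(−kd) dd = phi₀·(e^(−k·d₁) − e^(−k·d₂)) / (k·(d₂−d₁))
e^(−0.46×2.7) = 0.2888; e^(−0.46×5.3) = 0.0873
⟨phi⟩ = 0.6 × (0.2888 − 0.0873) / (0.46 × 2.6) = 0.6 × 0.1685 = 0.1011

10.1%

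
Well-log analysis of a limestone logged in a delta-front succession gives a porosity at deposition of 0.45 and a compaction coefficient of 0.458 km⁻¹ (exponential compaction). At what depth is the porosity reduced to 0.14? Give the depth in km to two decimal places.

Invert Athy's law: Z = ln(phi₀/phi) / c
Z = ln(0.45/0.14) / 0.458 = ln(3.214) / 0.458 = 1.1676 / 0.458 = 2.549 km

2.55 km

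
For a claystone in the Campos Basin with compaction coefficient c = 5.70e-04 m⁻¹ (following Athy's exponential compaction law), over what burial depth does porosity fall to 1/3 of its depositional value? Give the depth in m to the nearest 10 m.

Working in km (1 km = 1000 m; c in km⁻¹ = c in m⁻¹ × 1000):
phi/phi₀ = 1/3 ⇒ exp(−c·z) = 1/3 ⇒ z = ln(3) / c
z = 1.0986 / 0.57 = 1.927 km

1930 m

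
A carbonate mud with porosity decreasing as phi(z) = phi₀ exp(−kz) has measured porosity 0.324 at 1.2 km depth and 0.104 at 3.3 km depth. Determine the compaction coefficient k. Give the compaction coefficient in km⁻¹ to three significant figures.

0.541 km⁻¹

Athy: phi(z) = phi₀ e^(−kz) ⇒ phi₁/phi₂ = e^{k(z₂−z₁)} ⇒ k = ln(phi₁/phi₂)/(z₂−z₁)
k = ln(0.324/0.104) / (3.3 − 1.2) = ln(3.115) / 2.1 = 1.1364 / 2.1 = 0.5411 km⁻¹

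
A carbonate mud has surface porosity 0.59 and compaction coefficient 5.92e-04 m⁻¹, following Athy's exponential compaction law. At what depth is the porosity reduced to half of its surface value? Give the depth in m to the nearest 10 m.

1170 m

Working in km (1 km = 1000 m; c in km⁻¹ = c in m⁻¹ × 1000):
φ/φ₀ = 1/2 ⇒ exp(−c·Z) = 1/2 ⇒ Z = ln(2) / c
Z = 0.6931 / 0.592 = 1.171 km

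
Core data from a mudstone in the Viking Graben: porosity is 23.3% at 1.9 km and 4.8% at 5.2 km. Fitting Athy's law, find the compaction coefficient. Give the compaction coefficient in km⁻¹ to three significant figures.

Athy: φ(z) = φ₀ e^(−cz) ⇒ φ₁/φ₂ = e^{c(z₂−z₁)} ⇒ c = ln(φ₁/φ₂)/(z₂−z₁)
c = ln(0.233/0.048) / (5.2 − 1.9) = ln(4.854) / 3.3 = 1.5798 / 3.3 = 0.4787 km⁻¹

0.479 km⁻¹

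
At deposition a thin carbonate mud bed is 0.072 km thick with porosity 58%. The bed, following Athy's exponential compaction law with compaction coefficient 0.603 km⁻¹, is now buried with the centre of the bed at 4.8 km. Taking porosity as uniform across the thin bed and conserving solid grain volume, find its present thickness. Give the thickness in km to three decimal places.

Porosity at 4.8 km: phi = 0.58·exp(−0.603×4.8) = 0.0321
Solid-volume conservation: h(1−phi) = h₀(1−phi₀) ⇒ h = h₀·(1−phi₀)/(1−phi)
h = 0.072 × (1 − 0.58)/(1 − 0.0321) = 0.072 × 0.4339 = 0.0312 km

0.031 km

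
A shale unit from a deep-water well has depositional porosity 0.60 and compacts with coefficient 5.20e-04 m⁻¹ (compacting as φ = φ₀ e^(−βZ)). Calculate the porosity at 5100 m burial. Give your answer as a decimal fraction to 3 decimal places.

0.042

Working in km (1 km = 1000 m; β in km⁻¹ = β in m⁻¹ × 1000):
φ = φ₀·exp(−β·Z) = 0.6 × exp(−0.52 × 5.1) = 0.6 × exp(−2.652)
  = 0.6 × 0.0705 = 0.0423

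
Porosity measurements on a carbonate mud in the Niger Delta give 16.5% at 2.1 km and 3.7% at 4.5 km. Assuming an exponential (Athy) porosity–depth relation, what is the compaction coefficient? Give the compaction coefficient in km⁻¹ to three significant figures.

Athy: phi(d) = phi₀ e^(−kd) ⇒ phi₁/phi₂ = e^{k(d₂−d₁)} ⇒ k = ln(phi₁/phi₂)/(d₂−d₁)
k = ln(0.165/0.037) / (4.5 − 2.1) = ln(4.459) / 2.4 = 1.4950 / 2.4 = 0.6229 km⁻¹

0.623 km⁻¹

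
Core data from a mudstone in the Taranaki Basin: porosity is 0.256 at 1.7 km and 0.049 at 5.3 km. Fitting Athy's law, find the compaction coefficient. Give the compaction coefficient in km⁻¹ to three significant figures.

Athy: φ(d) = φ₀ e^(−βd) ⇒ φ₁/φ₂ = e^{β(d₂−d₁)} ⇒ β = ln(φ₁/φ₂)/(d₂−d₁)
β = ln(0.256/0.049) / (5.3 − 1.7) = ln(5.224) / 3.6 = 1.6534 / 3.6 = 0.4593 km⁻¹

0.459 km⁻¹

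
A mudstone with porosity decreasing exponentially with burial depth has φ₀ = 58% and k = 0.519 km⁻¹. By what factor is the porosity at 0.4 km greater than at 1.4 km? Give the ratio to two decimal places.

φ(z₁)/φ(z₂) = e^(−k·z₁)/e^(−k·z₂) = e^{k(z₂−z₁)}
= exp(0.519 × 1) = exp(0.519) = 1.6803

1.68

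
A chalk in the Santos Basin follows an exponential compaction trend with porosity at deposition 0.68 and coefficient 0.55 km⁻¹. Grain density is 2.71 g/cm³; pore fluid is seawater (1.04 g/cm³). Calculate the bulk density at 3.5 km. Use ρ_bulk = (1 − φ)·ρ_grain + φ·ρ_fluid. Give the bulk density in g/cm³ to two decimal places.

2.54 g/cm³

Porosity at depth: n = 0.68·exp(−0.55×3.5) = 0.68×0.1459 = 0.0992
Bulk density: ρ_b = (1−n)ρ_g + n·ρ_f = 0.9008×2.71 + 0.0992×1.04
       = 2.441 + 0.103 = 2.544 g/cm³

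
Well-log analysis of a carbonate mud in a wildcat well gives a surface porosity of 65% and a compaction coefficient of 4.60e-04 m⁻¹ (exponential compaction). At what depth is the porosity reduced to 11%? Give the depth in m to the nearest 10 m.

3860 m

Working in km (1 km = 1000 m; c in km⁻¹ = c in m⁻¹ × 1000):
Invert Athy's law: Z = ln(φ₀/φ) / c
Z = ln(0.65/0.11) / 0.46 = ln(5.909) / 0.46 = 1.7765 / 0.46 = 3.862 km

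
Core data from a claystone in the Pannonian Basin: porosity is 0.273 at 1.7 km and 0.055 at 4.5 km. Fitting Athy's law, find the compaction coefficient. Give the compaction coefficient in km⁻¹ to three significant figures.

Athy: φ(d) = φ₀ e^(−kd) ⇒ φ₁/φ₂ = e^{k(d₂−d₁)} ⇒ k = ln(φ₁/φ₂)/(d₂−d₁)
k = ln(0.273/0.055) / (4.5 − 1.7) = ln(4.964) / 2.8 = 1.6021 / 2.8 = 0.5722 km⁻¹

0.572 km⁻¹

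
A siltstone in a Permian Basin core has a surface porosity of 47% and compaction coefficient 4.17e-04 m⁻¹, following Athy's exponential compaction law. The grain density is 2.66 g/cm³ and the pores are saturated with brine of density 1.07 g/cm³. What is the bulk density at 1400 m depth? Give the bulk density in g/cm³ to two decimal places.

Working in km (1 km = 1000 m; k in km⁻¹ = k in m⁻¹ × 1000):
Porosity at depth: φ = 0.47·exp(−0.417×1.4) = 0.47×0.5578 = 0.2622
Bulk density: ρ_b = (1−φ)ρ_g + φ·ρ_f = 0.7378×2.66 + 0.2622×1.07
       = 1.963 + 0.281 = 2.243 g/cm³

2.24 g/cm³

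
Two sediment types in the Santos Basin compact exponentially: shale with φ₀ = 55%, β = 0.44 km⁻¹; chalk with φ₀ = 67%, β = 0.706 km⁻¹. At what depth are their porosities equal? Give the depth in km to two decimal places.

0.74 km

Set φ₀ₐ e^(−βₐZ) = φ₀ᵦ e^(−βᵦZ) ⇒ ln(φ₀ₐ/φ₀ᵦ) = (βₐ − βᵦ)·Z
Z = ln(0.55/0.67) / (0.44 − 0.706) = -0.1974 / -0.266 = 0.742 km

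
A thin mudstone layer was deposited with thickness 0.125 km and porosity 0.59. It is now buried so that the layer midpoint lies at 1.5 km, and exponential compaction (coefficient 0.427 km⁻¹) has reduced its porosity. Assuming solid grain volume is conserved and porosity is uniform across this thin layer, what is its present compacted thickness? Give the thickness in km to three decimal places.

Porosity at 1.5 km: n = 0.59·exp(−0.427×1.5) = 0.3109
Solid-volume conservation: h(1−n) = h₀(1−n₀) ⇒ h = h₀·(1−n₀)/(1−n)
h = 0.125 × (1 − 0.59)/(1 − 0.3109) = 0.125 × 0.5950 = 0.0744 km

0.074 km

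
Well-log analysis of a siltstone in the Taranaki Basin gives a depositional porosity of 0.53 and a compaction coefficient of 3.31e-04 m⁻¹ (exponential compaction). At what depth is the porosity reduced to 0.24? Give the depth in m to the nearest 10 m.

Working in km (1 km = 1000 m; c in km⁻¹ = c in m⁻¹ × 1000):
Invert Athy's law: Z = ln(φ₀/φ) / c
Z = ln(0.53/0.24) / 0.331 = ln(2.208) / 0.331 = 0.7922 / 0.331 = 2.393 km

2390 m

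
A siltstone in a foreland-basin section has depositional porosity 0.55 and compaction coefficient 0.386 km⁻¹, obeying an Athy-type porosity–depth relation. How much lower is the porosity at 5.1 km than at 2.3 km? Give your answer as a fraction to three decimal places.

phi(2.3) = 0.55·e^(−0.386×2.3) = 0.2264
phi(5.1) = 0.55·e^(−0.386×5.1) = 0.0768
Δphi = 0.2264 − 0.0768 = 0.1495

0.150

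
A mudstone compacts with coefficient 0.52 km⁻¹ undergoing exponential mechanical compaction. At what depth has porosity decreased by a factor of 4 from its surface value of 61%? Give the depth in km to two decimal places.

phi/phi₀ = 1/4 ⇒ exp(−k·d) = 1/4 ⇒ d = ln(4) / k
d = 1.3863 / 0.52 = 2.666 km

2.67 km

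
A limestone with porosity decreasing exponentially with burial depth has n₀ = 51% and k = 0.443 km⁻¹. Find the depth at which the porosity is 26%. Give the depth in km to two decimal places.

1.52 km

Invert Athy's law: z = ln(n₀/n) / k
z = ln(0.51/0.26) / 0.443 = ln(1.962) / 0.443 = 0.6737 / 0.443 = 1.521 km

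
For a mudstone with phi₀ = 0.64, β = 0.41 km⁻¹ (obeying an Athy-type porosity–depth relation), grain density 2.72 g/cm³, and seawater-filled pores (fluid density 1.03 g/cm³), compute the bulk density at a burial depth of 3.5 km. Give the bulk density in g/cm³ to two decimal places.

Porosity at depth: phi = 0.64·exp(−0.41×3.5) = 0.64×0.2381 = 0.1524
Bulk density: ρ_b = (1−phi)ρ_g + phi·ρ_f = 0.8476×2.72 + 0.1524×1.03
       = 2.305 + 0.157 = 2.462 g/cm³

2.46 g/cm³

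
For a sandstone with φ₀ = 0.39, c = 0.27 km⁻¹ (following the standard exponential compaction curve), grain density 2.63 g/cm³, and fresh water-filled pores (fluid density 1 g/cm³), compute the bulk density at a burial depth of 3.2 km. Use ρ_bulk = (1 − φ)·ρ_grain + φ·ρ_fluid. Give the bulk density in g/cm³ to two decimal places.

Porosity at depth: φ = 0.39·exp(−0.27×3.2) = 0.39×0.4215 = 0.1644
Bulk density: ρ_b = (1−φ)ρ_g + φ·ρ_f = 0.8356×2.63 + 0.1644×1
       = 2.198 + 0.164 = 2.362 g/cm³

2.36 g/cm³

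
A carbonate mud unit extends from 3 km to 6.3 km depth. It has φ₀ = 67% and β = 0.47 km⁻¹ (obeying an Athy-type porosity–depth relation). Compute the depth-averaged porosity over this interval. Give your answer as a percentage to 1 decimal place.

8.3%

⟨φ⟩ = (1/(d₂−d₁)) ∫ φ₀ e^(−βd) dd = φ₀·(e^(−β·d₁) − e^(−β·d₂)) / (β·(d₂−d₁))
e^(−0.47×3) = 0.2441; e^(−0.47×6.3) = 0.0518
⟨φ⟩ = 0.67 × (0.2441 − 0.0518) / (0.47 × 3.3) = 0.67 × 0.1240 = 0.0831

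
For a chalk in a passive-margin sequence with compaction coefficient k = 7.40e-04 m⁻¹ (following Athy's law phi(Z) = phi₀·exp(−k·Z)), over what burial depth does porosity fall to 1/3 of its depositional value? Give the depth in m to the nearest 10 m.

Working in km (1 km = 1000 m; k in km⁻¹ = k in m⁻¹ × 1000):
phi/phi₀ = 1/3 ⇒ exp(−k·Z) = 1/3 ⇒ Z = ln(3) / k
Z = 1.0986 / 0.74 = 1.485 km

1480 m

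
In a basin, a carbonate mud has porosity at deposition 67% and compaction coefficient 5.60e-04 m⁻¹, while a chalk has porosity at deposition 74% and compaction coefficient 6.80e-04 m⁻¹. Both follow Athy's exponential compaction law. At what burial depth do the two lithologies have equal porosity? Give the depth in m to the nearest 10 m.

Working in km (1 km = 1000 m; k in km⁻¹ = k in m⁻¹ × 1000):
Set phi₀ₐ e^(−kₐZ) = phi₀ᵦ e^(−kᵦZ) ⇒ ln(phi₀ₐ/phi₀ᵦ) = (kₐ − kᵦ)·Z
Z = ln(0.67/0.74) / (0.56 − 0.68) = -0.0994 / -0.12 = 0.828 km

830 m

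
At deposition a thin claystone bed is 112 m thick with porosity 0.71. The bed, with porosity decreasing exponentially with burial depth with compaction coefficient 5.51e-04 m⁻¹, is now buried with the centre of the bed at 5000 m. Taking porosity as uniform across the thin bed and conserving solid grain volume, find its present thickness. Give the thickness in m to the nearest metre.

Working in km (1 km = 1000 m; c in km⁻¹ = c in m⁻¹ × 1000):
Porosity at 5 km: n = 0.71·exp(−0.551×5) = 0.0452
Solid-volume conservation: h(1−n) = h₀(1−n₀) ⇒ h = h₀·(1−n₀)/(1−n)
h = 0.112 × (1 − 0.71)/(1 − 0.0452) = 0.112 × 0.3037 = 0.0340 km

34 m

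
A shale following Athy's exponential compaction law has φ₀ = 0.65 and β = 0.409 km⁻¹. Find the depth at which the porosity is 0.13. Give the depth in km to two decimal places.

Invert Athy's law: d = ln(φ₀/φ) / β
d = ln(0.65/0.13) / 0.409 = ln(5) / 0.409 = 1.6094 / 0.409 = 3.935 km

3.94 km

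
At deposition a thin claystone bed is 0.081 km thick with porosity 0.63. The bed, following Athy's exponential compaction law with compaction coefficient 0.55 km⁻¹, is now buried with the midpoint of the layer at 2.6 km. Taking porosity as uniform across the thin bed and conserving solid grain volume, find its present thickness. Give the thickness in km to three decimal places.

Porosity at 2.6 km: φ = 0.63·exp(−0.55×2.6) = 0.1508
Solid-volume conservation: h(1−φ) = h₀(1−φ₀) ⇒ h = h₀·(1−φ₀)/(1−φ)
h = 0.081 × (1 − 0.63)/(1 − 0.1508) = 0.081 × 0.4357 = 0.0353 km

0.035 km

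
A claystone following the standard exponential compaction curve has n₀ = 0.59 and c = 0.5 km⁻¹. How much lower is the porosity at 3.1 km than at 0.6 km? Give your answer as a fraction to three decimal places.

0.312

n(0.6) = 0.59·e^(−0.5×0.6) = 0.4371
n(3.1) = 0.59·e^(−0.5×3.1) = 0.1252
Δn = 0.4371 − 0.1252 = 0.3119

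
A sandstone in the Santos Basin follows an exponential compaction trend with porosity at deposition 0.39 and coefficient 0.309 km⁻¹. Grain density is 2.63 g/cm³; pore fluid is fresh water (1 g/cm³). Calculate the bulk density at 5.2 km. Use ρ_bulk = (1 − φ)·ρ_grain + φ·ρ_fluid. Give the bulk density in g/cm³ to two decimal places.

2.50 g/cm³

Porosity at depth: φ = 0.39·exp(−0.309×5.2) = 0.39×0.2005 = 0.0782
Bulk density: ρ_b = (1−φ)ρ_g + φ·ρ_f = 0.9218×2.63 + 0.0782×1
       = 2.424 + 0.078 = 2.503 g/cm³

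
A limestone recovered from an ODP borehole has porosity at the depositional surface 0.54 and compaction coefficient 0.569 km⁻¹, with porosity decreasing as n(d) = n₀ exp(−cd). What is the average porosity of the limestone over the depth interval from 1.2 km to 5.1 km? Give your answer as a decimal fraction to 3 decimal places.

0.110

⟨n⟩ = (1/(d₂−d₁)) ∫ n₀ e^(−cd) dd = n₀·(e^(−c·d₁) − e^(−c·d₂)) / (c·(d₂−d₁))
e^(−0.569×1.2) = 0.5052; e^(−0.569×5.1) = 0.0549
⟨n⟩ = 0.54 × (0.5052 − 0.0549) / (0.569 × 3.9) = 0.54 × 0.2029 = 0.1096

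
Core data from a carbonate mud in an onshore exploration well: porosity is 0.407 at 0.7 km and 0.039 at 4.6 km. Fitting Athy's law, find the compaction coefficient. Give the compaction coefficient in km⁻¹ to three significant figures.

Athy: φ(d) = φ₀ e^(−kd) ⇒ φ₁/φ₂ = e^{k(d₂−d₁)} ⇒ k = ln(φ₁/φ₂)/(d₂−d₁)
k = ln(0.407/0.039) / (4.6 − 0.7) = ln(10.44) / 3.9 = 2.3453 / 3.9 = 0.6013 km⁻¹

0.601 km⁻¹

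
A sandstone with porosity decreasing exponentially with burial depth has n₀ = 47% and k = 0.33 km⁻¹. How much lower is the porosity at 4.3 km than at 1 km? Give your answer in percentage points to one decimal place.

n(1) = 0.47·e^(−0.33×1) = 0.3379
n(4.3) = 0.47·e^(−0.33×4.3) = 0.1137
Δn = 0.3379 − 0.1137 = 0.2242

22.4 percentage points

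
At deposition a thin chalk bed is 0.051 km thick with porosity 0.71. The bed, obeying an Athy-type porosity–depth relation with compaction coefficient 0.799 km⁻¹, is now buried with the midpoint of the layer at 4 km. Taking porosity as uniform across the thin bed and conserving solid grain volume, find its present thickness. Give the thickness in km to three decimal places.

Porosity at 4 km: phi = 0.71·exp(−0.799×4) = 0.0291
Solid-volume conservation: h(1−phi) = h₀(1−phi₀) ⇒ h = h₀·(1−phi₀)/(1−phi)
h = 0.051 × (1 − 0.71)/(1 − 0.0291) = 0.051 × 0.2987 = 0.0152 km

0.015 km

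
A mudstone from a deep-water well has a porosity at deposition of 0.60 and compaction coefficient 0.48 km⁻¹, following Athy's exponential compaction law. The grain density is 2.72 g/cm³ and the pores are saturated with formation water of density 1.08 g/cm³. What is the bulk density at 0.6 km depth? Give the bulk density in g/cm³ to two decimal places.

1.98 g/cm³

Porosity at depth: φ = 0.6·exp(−0.48×0.6) = 0.6×0.7498 = 0.4499
Bulk density: ρ_b = (1−φ)ρ_g + φ·ρ_f = 0.5501×2.72 + 0.4499×1.08
       = 1.496 + 0.486 = 1.982 g/cm³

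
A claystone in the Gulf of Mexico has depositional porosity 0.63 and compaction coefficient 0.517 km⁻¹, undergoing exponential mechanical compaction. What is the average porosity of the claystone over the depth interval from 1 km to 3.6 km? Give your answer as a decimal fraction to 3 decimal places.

0.207

⟨n⟩ = (1/(z₂−z₁)) ∫ n₀ e^(−βz) dz = n₀·(e^(−β·z₁) − e^(−β·z₂)) / (β·(z₂−z₁))
e^(−0.517×1) = 0.5963; e^(−0.517×3.6) = 0.1555
⟨n⟩ = 0.63 × (0.5963 − 0.1555) / (0.517 × 2.6) = 0.63 × 0.3279 = 0.2066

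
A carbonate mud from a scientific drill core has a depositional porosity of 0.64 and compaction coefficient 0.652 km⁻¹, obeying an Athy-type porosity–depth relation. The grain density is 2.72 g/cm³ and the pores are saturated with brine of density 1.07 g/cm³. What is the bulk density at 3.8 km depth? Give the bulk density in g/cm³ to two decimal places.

2.63 g/cm³

Porosity at depth: φ = 0.64·exp(−0.652×3.8) = 0.64×0.0839 = 0.0537
Bulk density: ρ_b = (1−φ)ρ_g + φ·ρ_f = 0.9463×2.72 + 0.0537×1.07
       = 2.574 + 0.057 = 2.631 g/cm³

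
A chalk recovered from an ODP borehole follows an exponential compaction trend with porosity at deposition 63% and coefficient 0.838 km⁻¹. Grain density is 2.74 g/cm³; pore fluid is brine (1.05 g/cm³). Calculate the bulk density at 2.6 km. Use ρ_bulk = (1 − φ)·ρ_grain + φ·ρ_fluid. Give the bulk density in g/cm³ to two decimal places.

Porosity at depth: phi = 0.63·exp(−0.838×2.6) = 0.63×0.1132 = 0.0713
Bulk density: ρ_b = (1−phi)ρ_g + phi·ρ_f = 0.9287×2.74 + 0.0713×1.05
       = 2.545 + 0.075 = 2.620 g/cm³

2.62 g/cm³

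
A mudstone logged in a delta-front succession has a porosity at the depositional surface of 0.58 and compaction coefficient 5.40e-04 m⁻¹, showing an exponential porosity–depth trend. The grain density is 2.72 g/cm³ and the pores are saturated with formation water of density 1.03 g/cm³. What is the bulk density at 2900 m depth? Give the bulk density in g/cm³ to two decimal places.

2.52 g/cm³

Working in km (1 km = 1000 m; k in km⁻¹ = k in m⁻¹ × 1000):
Porosity at depth: n = 0.58·exp(−0.54×2.9) = 0.58×0.2089 = 0.1211
Bulk density: ρ_b = (1−n)ρ_g + n·ρ_f = 0.8789×2.72 + 0.1211×1.03
       = 2.390 + 0.125 = 2.515 g/cm³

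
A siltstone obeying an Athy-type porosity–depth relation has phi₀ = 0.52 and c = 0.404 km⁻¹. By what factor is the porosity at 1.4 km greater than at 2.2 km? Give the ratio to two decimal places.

phi(z₁)/phi(z₂) = e^(−c·z₁)/e^(−c·z₂) = e^{c(z₂−z₁)}
= exp(0.404 × 0.8) = exp(0.3232) = 1.3815

1.38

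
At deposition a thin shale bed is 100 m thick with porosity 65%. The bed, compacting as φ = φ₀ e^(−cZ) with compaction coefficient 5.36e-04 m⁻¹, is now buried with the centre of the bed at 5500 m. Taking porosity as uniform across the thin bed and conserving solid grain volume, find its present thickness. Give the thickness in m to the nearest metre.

Working in km (1 km = 1000 m; c in km⁻¹ = c in m⁻¹ × 1000):
Porosity at 5.5 km: φ = 0.65·exp(−0.536×5.5) = 0.0341
Solid-volume conservation: h(1−φ) = h₀(1−φ₀) ⇒ h = h₀·(1−φ₀)/(1−φ)
h = 0.1 × (1 − 0.65)/(1 − 0.0341) = 0.1 × 0.3624 = 0.0362 km

36 m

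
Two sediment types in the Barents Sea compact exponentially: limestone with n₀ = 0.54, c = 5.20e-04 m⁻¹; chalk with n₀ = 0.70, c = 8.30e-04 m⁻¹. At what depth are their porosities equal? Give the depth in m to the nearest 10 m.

Working in km (1 km = 1000 m; c in km⁻¹ = c in m⁻¹ × 1000):
Set n₀ₐ e^(−cₐd) = n₀ᵦ e^(−cᵦd) ⇒ ln(n₀ₐ/n₀ᵦ) = (cₐ − cᵦ)·d
d = ln(0.54/0.7) / (0.52 − 0.83) = -0.2595 / -0.31 = 0.837 km

840 m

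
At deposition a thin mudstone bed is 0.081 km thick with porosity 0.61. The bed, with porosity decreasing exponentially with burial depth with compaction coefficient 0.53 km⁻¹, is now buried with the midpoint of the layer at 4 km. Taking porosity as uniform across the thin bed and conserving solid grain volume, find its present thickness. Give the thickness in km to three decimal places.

Porosity at 4 km: phi = 0.61·exp(−0.53×4) = 0.0732
Solid-volume conservation: h(1−phi) = h₀(1−phi₀) ⇒ h = h₀·(1−phi₀)/(1−phi)
h = 0.081 × (1 − 0.61)/(1 − 0.0732) = 0.081 × 0.4208 = 0.0341 km

0.034 km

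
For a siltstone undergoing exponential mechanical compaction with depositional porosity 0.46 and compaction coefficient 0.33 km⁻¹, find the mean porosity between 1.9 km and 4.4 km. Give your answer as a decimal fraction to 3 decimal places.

⟨φ⟩ = (1/(Z₂−Z₁)) ∫ φ₀ e^(−kZ) dZ = φ₀·(e^(−k·Z₁) − e^(−k·Z₂)) / (k·(Z₂−Z₁))
e^(−0.33×1.9) = 0.5342; e^(−0.33×4.4) = 0.2341
⟨φ⟩ = 0.46 × (0.5342 − 0.2341) / (0.33 × 2.5) = 0.46 × 0.3637 = 0.1673

0.167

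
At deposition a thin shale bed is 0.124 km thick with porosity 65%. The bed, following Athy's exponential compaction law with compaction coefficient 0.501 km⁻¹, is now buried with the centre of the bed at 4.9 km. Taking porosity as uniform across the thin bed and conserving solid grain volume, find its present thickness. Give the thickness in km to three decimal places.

0.046 km

Porosity at 4.9 km: phi = 0.65·exp(−0.501×4.9) = 0.0558
Solid-volume conservation: h(1−phi) = h₀(1−phi₀) ⇒ h = h₀·(1−phi₀)/(1−phi)
h = 0.124 × (1 − 0.65)/(1 − 0.0558) = 0.124 × 0.3707 = 0.0460 km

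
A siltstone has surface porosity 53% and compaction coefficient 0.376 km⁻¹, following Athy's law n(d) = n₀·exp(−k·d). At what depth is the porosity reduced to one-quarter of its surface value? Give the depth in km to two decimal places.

n/n₀ = 1/4 ⇒ exp(−k·d) = 1/4 ⇒ d = ln(4) / k
d = 1.3863 / 0.376 = 3.687 km

3.69 km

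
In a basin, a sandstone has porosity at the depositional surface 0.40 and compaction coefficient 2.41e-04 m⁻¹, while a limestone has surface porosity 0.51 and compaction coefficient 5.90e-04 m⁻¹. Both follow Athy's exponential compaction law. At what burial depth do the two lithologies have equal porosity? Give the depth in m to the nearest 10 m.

700 m

Working in km (1 km = 1000 m; c in km⁻¹ = c in m⁻¹ × 1000):
Set phi₀ₐ e^(−cₐz) = phi₀ᵦ e^(−cᵦz) ⇒ ln(phi₀ₐ/phi₀ᵦ) = (cₐ − cᵦ)·z
z = ln(0.4/0.51) / (0.241 − 0.59) = -0.2429 / -0.349 = 0.696 km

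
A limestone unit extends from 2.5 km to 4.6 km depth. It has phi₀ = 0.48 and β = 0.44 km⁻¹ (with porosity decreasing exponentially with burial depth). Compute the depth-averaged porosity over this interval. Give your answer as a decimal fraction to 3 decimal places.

⟨phi⟩ = (1/(d₂−d₁)) ∫ phi₀ e^(−βd) dd = phi₀·(e^(−β·d₁) − e^(−β·d₂)) / (β·(d₂−d₁))
e^(−0.44×2.5) = 0.3329; e^(−0.44×4.6) = 0.1321
⟨phi⟩ = 0.48 × (0.3329 − 0.1321) / (0.44 × 2.1) = 0.48 × 0.2173 = 0.1043

0.104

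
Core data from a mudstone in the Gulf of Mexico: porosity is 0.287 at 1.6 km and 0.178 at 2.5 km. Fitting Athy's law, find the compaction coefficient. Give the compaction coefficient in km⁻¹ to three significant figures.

0.531 km⁻¹

Athy: φ(d) = φ₀ e^(−cd) ⇒ φ₁/φ₂ = e^{c(d₂−d₁)} ⇒ c = ln(φ₁/φ₂)/(d₂−d₁)
c = ln(0.287/0.178) / (2.5 − 1.6) = ln(1.612) / 0.9 = 0.4777 / 0.9 = 0.5308 km⁻¹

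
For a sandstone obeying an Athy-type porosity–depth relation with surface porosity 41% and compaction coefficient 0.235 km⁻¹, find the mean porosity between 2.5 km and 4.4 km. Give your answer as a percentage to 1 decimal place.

⟨phi⟩ = (1/(d₂−d₁)) ∫ phi₀ e^(−βd) dd = phi₀·(e^(−β·d₁) − e^(−β·d₂)) / (β·(d₂−d₁))
e^(−0.235×2.5) = 0.5557; e^(−0.235×4.4) = 0.3556
⟨phi⟩ = 0.41 × (0.5557 − 0.3556) / (0.235 × 1.9) = 0.41 × 0.4482 = 0.1838

18.4%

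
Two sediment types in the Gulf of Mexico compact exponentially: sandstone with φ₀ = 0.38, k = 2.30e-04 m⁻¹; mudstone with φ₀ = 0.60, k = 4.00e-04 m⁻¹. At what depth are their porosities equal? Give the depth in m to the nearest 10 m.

2690 m

Working in km (1 km = 1000 m; k in km⁻¹ = k in m⁻¹ × 1000):
Set φ₀ₐ e^(−kₐz) = φ₀ᵦ e^(−kᵦz) ⇒ ln(φ₀ₐ/φ₀ᵦ) = (kₐ − kᵦ)·z
z = ln(0.38/0.6) / (0.23 − 0.4) = -0.4568 / -0.17 = 2.687 km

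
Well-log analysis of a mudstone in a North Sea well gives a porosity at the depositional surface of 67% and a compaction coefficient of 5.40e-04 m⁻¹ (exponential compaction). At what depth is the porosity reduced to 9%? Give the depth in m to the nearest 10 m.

3720 m

Working in km (1 km = 1000 m; β in km⁻¹ = β in m⁻¹ × 1000):
Invert Athy's law: d = ln(n₀/n) / β
d = ln(0.67/0.09) / 0.54 = ln(7.444) / 0.54 = 2.0075 / 0.54 = 3.718 km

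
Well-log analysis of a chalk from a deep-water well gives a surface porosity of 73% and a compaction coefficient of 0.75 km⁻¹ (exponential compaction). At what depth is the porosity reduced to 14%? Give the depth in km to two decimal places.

Invert Athy's law: d = ln(phi₀/phi) / c
d = ln(0.73/0.14) / 0.75 = ln(5.214) / 0.75 = 1.6514 / 0.75 = 2.202 km

2.20 km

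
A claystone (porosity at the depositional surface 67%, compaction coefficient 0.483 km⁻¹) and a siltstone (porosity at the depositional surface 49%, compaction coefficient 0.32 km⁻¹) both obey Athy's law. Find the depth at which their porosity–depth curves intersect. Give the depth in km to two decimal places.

Set φ₀ₐ e^(−βₐd) = φ₀ᵦ e^(−βᵦd) ⇒ ln(φ₀ₐ/φ₀ᵦ) = (βₐ − βᵦ)·d
d = ln(0.67/0.49) / (0.483 − 0.32) = 0.3129 / 0.163 = 1.919 km

1.92 km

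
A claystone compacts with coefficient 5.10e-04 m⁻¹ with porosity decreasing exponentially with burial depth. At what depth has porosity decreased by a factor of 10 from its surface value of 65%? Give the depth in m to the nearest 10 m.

Working in km (1 km = 1000 m; c in km⁻¹ = c in m⁻¹ × 1000):
φ/φ₀ = 1/10 ⇒ exp(−c·Z) = 1/10 ⇒ Z = ln(10) / c
Z = 2.3026 / 0.51 = 4.515 km

4510 m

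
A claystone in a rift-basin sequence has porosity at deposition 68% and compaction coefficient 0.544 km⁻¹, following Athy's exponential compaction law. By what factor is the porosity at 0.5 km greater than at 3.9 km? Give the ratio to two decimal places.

n(z₁)/n(z₂) = e^(−c·z₁)/e^(−c·z₂) = e^{c(z₂−z₁)}
= exp(0.544 × 3.4) = exp(1.85) = 6.3573

6.36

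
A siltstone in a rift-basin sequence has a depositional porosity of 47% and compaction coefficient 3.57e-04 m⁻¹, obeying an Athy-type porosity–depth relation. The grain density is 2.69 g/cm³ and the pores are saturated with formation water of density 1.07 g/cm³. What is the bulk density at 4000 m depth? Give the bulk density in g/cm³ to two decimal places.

Working in km (1 km = 1000 m; c in km⁻¹ = c in m⁻¹ × 1000):
Porosity at depth: phi = 0.47·exp(−0.357×4) = 0.47×0.2398 = 0.1127
Bulk density: ρ_b = (1−phi)ρ_g + phi·ρ_f = 0.8873×2.69 + 0.1127×1.07
       = 2.387 + 0.121 = 2.507 g/cm³

2.51 g/cm³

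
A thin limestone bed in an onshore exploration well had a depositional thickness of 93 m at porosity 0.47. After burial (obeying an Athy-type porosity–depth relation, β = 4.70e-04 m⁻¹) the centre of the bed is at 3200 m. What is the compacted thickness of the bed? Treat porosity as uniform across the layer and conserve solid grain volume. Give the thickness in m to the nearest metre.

Working in km (1 km = 1000 m; β in km⁻¹ = β in m⁻¹ × 1000):
Porosity at 3.2 km: φ = 0.47·exp(−0.47×3.2) = 0.1045
Solid-volume conservation: h(1−φ) = h₀(1−φ₀) ⇒ h = h₀·(1−φ₀)/(1−φ)
h = 0.093 × (1 − 0.47)/(1 − 0.1045) = 0.093 × 0.5918 = 0.0550 km

55 m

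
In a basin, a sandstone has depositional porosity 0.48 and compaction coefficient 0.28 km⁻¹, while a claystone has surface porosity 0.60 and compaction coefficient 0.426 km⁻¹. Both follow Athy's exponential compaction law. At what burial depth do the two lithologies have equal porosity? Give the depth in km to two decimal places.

Set phi₀ₐ e^(−cₐd) = phi₀ᵦ e^(−cᵦd) ⇒ ln(phi₀ₐ/phi₀ᵦ) = (cₐ − cᵦ)·d
d = ln(0.48/0.6) / (0.28 − 0.426) = -0.2231 / -0.146 = 1.528 km

1.53 km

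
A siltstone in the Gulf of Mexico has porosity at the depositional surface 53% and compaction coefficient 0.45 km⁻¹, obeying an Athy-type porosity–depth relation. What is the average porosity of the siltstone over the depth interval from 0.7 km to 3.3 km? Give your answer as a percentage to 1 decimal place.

⟨n⟩ = (1/(z₂−z₁)) ∫ n₀ e^(−kz) dz = n₀·(e^(−k·z₁) − e^(−k·z₂)) / (k·(z₂−z₁))
e^(−0.45×0.7) = 0.7298; e^(−0.45×3.3) = 0.2265
⟨n⟩ = 0.53 × (0.7298 − 0.2265) / (0.45 × 2.6) = 0.53 × 0.4302 = 0.2280

22.8%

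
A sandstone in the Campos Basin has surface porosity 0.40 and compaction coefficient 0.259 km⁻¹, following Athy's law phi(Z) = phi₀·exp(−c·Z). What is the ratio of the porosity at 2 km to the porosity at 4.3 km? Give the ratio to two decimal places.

phi(Z₁)/phi(Z₂) = e^(−c·Z₁)/e^(−c·Z₂) = e^{c(Z₂−Z₁)}
= exp(0.259 × 2.3) = exp(0.5957) = 1.8143

1.81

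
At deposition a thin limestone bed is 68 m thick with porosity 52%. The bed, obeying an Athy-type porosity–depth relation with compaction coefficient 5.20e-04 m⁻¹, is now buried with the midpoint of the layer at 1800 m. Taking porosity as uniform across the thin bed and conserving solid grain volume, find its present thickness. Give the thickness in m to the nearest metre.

Working in km (1 km = 1000 m; c in km⁻¹ = c in m⁻¹ × 1000):
Porosity at 1.8 km: phi = 0.52·exp(−0.52×1.8) = 0.2039
Solid-volume conservation: h(1−phi) = h₀(1−phi₀) ⇒ h = h₀·(1−phi₀)/(1−phi)
h = 0.068 × (1 − 0.52)/(1 − 0.2039) = 0.068 × 0.6030 = 0.0410 km

41 m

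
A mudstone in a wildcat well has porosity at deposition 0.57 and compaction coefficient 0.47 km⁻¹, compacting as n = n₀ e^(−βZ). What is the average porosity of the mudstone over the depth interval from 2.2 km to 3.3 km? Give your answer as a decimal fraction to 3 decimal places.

0.158

⟨n⟩ = (1/(Z₂−Z₁)) ∫ n₀ e^(−βZ) dZ = n₀·(e^(−β·Z₁) − e^(−β·Z₂)) / (β·(Z₂−Z₁))
e^(−0.47×2.2) = 0.3556; e^(−0.47×3.3) = 0.2120
⟨n⟩ = 0.57 × (0.3556 − 0.2120) / (0.47 × 1.1) = 0.57 × 0.2777 = 0.1583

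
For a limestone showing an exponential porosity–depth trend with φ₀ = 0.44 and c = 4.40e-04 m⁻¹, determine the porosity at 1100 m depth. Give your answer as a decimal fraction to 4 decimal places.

Working in km (1 km = 1000 m; c in km⁻¹ = c in m⁻¹ × 1000):
φ = φ₀·exp(−c·Z) = 0.44 × exp(−0.44 × 1.1) = 0.44 × exp(−0.484)
  = 0.44 × 0.6163 = 0.2712

0.2712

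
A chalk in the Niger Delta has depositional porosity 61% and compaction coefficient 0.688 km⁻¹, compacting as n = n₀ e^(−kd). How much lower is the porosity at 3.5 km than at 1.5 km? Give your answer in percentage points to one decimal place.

16.2 percentage points

n(1.5) = 0.61·e^(−0.688×1.5) = 0.2173
n(3.5) = 0.61·e^(−0.688×3.5) = 0.0549
Δn = 0.2173 − 0.0549 = 0.1624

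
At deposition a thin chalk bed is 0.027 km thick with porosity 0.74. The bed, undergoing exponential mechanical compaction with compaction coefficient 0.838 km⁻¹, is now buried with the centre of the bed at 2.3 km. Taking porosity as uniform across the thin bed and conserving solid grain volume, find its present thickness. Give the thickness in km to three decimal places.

Porosity at 2.3 km: phi = 0.74·exp(−0.838×2.3) = 0.1077
Solid-volume conservation: h(1−phi) = h₀(1−phi₀) ⇒ h = h₀·(1−phi₀)/(1−phi)
h = 0.027 × (1 − 0.74)/(1 − 0.1077) = 0.027 × 0.2914 = 0.0079 km

0.008 km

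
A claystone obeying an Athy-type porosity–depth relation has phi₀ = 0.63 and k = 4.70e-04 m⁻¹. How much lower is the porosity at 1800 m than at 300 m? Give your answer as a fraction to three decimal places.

Working in km (1 km = 1000 m; k in km⁻¹ = k in m⁻¹ × 1000):
phi(0.3) = 0.63·e^(−0.47×0.3) = 0.5471
phi(1.8) = 0.63·e^(−0.47×1.8) = 0.2704
Δphi = 0.5471 − 0.2704 = 0.2768

0.277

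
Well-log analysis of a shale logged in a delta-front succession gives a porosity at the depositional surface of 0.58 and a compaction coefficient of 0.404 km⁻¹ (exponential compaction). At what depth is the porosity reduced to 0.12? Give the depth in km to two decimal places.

Invert Athy's law: d = ln(φ₀/φ) / β
d = ln(0.58/0.12) / 0.404 = ln(4.833) / 0.404 = 1.5755 / 0.404 = 3.900 km

3.90 km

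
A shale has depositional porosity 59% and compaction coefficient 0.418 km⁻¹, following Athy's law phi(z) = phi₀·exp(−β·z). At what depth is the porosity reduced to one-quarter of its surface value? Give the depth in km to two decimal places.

3.32 km

phi/phi₀ = 1/4 ⇒ exp(−β·z) = 1/4 ⇒ z = ln(4) / β
z = 1.3863 / 0.418 = 3.316 km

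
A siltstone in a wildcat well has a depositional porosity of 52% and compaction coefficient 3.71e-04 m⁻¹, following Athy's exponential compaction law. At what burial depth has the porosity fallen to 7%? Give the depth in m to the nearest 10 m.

5410 m

Working in km (1 km = 1000 m; c in km⁻¹ = c in m⁻¹ × 1000):
Invert Athy's law: d = ln(phi₀/phi) / c
d = ln(0.52/0.07) / 0.371 = ln(7.429) / 0.371 = 2.0053 / 0.371 = 5.405 km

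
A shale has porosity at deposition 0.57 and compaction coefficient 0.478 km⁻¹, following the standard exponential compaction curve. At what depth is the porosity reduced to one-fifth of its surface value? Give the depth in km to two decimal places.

phi/phi₀ = 1/5 ⇒ exp(−c·d) = 1/5 ⇒ d = ln(5) / c
d = 1.6094 / 0.478 = 3.367 km

3.37 km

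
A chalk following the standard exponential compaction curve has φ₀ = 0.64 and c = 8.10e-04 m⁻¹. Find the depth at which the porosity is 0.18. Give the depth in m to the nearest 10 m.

Working in km (1 km = 1000 m; c in km⁻¹ = c in m⁻¹ × 1000):
Invert Athy's law: Z = ln(φ₀/φ) / c
Z = ln(0.64/0.18) / 0.81 = ln(3.556) / 0.81 = 1.2685 / 0.81 = 1.566 km

1570 m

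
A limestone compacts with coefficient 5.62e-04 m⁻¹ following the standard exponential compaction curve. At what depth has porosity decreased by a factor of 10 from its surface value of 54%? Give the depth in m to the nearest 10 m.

Working in km (1 km = 1000 m; c in km⁻¹ = c in m⁻¹ × 1000):
φ/φ₀ = 1/10 ⇒ exp(−c·d) = 1/10 ⇒ d = ln(10) / c
d = 2.3026 / 0.562 = 4.097 km

4100 m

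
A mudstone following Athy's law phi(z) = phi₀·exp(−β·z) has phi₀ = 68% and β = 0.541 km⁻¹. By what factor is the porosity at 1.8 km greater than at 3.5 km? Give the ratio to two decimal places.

2.51

phi(z₁)/phi(z₂) = e^(−β·z₁)/e^(−β·z₂) = e^{β(z₂−z₁)}
= exp(0.541 × 1.7) = exp(0.9197) = 2.5085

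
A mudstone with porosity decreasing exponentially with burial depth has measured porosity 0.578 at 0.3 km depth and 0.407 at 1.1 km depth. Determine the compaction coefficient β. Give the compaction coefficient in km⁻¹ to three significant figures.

Athy: phi(z) = phi₀ e^(−βz) ⇒ phi₁/phi₂ = e^{β(z₂−z₁)} ⇒ β = ln(phi₁/phi₂)/(z₂−z₁)
β = ln(0.578/0.407) / (1.1 − 0.3) = ln(1.42) / 0.8 = 0.3508 / 0.8 = 0.4385 km⁻¹

0.438 km⁻¹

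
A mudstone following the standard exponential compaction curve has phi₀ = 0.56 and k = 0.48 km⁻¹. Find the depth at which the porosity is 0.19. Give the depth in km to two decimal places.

Invert Athy's law: d = ln(phi₀/phi) / k
d = ln(0.56/0.19) / 0.48 = ln(2.947) / 0.48 = 1.0809 / 0.48 = 2.252 km

2.25 km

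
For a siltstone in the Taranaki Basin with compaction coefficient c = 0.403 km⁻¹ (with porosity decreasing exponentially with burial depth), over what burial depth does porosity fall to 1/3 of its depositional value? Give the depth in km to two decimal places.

2.73 km

φ/φ₀ = 1/3 ⇒ exp(−c·z) = 1/3 ⇒ z = ln(3) / c
z = 1.0986 / 0.403 = 2.726 km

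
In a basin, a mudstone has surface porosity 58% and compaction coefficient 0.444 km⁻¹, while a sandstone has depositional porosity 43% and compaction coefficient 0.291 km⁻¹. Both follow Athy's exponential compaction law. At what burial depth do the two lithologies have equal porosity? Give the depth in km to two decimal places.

1.96 km

Set n₀ₐ e^(−βₐz) = n₀ᵦ e^(−βᵦz) ⇒ ln(n₀ₐ/n₀ᵦ) = (βₐ − βᵦ)·z
z = ln(0.58/0.43) / (0.444 − 0.291) = 0.2992 / 0.153 = 1.956 km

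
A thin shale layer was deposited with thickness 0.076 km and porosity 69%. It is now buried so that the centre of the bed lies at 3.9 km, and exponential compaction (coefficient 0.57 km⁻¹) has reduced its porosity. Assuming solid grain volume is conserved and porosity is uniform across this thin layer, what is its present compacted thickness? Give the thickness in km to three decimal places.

0.025 km

Porosity at 3.9 km: φ = 0.69·exp(−0.57×3.9) = 0.0747
Solid-volume conservation: h(1−φ) = h₀(1−φ₀) ⇒ h = h₀·(1−φ₀)/(1−φ)
h = 0.076 × (1 − 0.69)/(1 − 0.0747) = 0.076 × 0.3350 = 0.0255 km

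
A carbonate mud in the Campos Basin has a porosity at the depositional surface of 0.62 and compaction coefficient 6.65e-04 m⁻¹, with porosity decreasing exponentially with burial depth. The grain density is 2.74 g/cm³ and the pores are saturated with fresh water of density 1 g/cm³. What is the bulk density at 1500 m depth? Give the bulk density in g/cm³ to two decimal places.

2.34 g/cm³

Working in km (1 km = 1000 m; c in km⁻¹ = c in m⁻¹ × 1000):
Porosity at depth: n = 0.62·exp(−0.665×1.5) = 0.62×0.3688 = 0.2287
Bulk density: ρ_b = (1−n)ρ_g + n·ρ_f = 0.7713×2.74 + 0.2287×1
       = 2.113 + 0.229 = 2.342 g/cm³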